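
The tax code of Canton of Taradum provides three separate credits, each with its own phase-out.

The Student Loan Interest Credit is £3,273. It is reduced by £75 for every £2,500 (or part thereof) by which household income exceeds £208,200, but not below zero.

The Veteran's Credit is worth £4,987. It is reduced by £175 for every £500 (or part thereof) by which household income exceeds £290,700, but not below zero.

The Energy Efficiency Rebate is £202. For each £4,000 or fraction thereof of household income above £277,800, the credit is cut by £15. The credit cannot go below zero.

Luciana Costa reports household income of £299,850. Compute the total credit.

£2,272

Student Loan Interest Credit: income exceeds £208,200 by £91,650, which is 37 full-or-partial £2,500 increments; reduction = 37 × £75 = £2,775, leaving £498.
Veteran's Credit: income exceeds £290,700 by £9,150, which is 19 full-or-partial £500 increments; reduction = 19 × £175 = £3,325, leaving £1,662.
Energy Efficiency Rebate: income exceeds £277,800 by £22,050, which is 6 full-or-partial £4,000 increments; reduction = 6 × £15 = £90, leaving £112.
Total: £498 + £1,662 + £112 = £2,272.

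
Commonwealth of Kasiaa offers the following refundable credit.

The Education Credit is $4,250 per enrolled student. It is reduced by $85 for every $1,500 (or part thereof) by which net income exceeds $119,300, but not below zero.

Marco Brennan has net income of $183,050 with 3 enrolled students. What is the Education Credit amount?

Education Credit: base = 3 × $4,250 = $12,750. income exceeds $119,300 by $63,750, which is 43 full-or-partial $1,500 increments; reduction = 43 × $85 = $3,655, leaving $9,095.

$9,095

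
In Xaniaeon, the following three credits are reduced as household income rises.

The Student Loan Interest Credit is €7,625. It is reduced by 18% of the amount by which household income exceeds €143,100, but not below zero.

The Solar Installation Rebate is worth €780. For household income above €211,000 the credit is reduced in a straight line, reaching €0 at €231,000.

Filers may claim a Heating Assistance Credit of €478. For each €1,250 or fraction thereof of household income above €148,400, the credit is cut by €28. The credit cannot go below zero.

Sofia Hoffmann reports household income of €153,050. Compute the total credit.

€6,980

Student Loan Interest Credit: 18% of the €9,950 excess over €143,100 is €1,791; credit = €7,625 − €1,791 = €5,834.
Solar Installation Rebate: €153,050 is at or below the €211,000 threshold, so the full €780 applies.
Heating Assistance Credit: income exceeds €148,400 by €4,650, which is 4 full-or-partial €1,250 increments; reduction = 4 × €28 = €112, leaving €366.
Total: €5,834 + €780 + €366 = €6,980.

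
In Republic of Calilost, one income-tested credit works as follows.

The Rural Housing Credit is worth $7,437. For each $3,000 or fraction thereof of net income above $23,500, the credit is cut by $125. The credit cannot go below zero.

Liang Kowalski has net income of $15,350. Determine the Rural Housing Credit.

$7,437

Rural Housing Credit: $15,350 is at or below the $23,500 threshold, so the full $7,437 applies.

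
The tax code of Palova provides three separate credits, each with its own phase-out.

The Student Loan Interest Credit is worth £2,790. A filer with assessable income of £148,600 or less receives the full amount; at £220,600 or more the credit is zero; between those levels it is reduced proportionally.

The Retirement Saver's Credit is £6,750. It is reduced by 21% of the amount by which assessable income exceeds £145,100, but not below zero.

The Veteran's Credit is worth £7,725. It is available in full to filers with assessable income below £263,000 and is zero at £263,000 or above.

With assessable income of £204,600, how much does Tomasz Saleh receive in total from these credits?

Student Loan Interest Credit: £204,600 is £56,000 into a £72,000 phase-out range, leaving 16,000/72,000 of the credit: £2,790 × 16,000/72,000 = £620.
Retirement Saver's Credit: 21% of the £59,500 excess over £145,100 is £12,495 ≥ base, so the credit is £0.
Veteran's Credit: £204,600 is below the £263,000 cutoff, so the full £7,725 applies.
Total: £620 + £0 + £7,725 = £8,345.

£8,345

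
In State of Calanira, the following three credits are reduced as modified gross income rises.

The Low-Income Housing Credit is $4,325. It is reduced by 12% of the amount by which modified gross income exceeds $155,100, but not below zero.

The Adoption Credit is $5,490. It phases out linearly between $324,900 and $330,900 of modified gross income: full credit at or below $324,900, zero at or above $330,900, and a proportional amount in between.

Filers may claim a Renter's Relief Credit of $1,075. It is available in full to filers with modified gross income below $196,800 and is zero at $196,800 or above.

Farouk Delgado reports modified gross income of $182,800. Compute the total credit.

$7,566

Low-Income Housing Credit: 12% of the $27,700 excess over $155,100 is $3,324; credit = $4,325 − $3,324 = $1,001.
Adoption Credit: $182,800 is at or below the $324,900 threshold, so the full $5,490 applies.
Renter's Relief Credit: $182,800 is below the $196,800 cutoff, so the full $1,075 applies.
Total: $1,001 + $5,490 + $1,075 = $7,566.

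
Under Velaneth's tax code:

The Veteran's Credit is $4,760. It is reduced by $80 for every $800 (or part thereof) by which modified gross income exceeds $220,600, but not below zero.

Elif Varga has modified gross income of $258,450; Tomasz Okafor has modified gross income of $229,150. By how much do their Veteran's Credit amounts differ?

Elif ($258,450): Veteran's Credit: income exceeds $220,600 by $37,850, which is 48 full-or-partial $800 increments; reduction = 48 × $80 = $3,840, leaving $920.
Tomasz ($229,150): Veteran's Credit: income exceeds $220,600 by $8,550, which is 11 full-or-partial $800 increments; reduction = 11 × $80 = $880, leaving $3,880.
Difference: |$920 − $3,880| = $2,960.

$2,960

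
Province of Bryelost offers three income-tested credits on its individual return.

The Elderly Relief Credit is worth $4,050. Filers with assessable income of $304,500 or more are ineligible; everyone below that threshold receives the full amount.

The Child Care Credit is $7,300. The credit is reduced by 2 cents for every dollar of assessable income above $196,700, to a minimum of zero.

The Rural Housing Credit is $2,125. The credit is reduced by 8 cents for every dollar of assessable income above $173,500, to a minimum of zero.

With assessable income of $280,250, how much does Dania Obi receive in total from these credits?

$9,679

Elderly Relief Credit: $280,250 is below the $304,500 cutoff, so the full $4,050 applies.
Child Care Credit: 2% of the $83,550 excess over $196,700 is $1,671; credit = $7,300 − $1,671 = $5,629.
Rural Housing Credit: 8% of the $106,750 excess over $173,500 is $8,540 ≥ base, so the credit is $0.
Total: $4,050 + $5,629 + $0 = $9,679.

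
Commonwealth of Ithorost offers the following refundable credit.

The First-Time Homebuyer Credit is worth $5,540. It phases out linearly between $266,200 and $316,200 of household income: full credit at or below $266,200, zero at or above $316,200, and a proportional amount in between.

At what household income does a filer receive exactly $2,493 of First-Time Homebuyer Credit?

$2,493 is 2,493/5,540 of the full $5,540, so 3,047/5,540 of the $50,000 range has been used: income = $266,200 + $50,000 × 3,047/5,540 = $293,700.

$293,700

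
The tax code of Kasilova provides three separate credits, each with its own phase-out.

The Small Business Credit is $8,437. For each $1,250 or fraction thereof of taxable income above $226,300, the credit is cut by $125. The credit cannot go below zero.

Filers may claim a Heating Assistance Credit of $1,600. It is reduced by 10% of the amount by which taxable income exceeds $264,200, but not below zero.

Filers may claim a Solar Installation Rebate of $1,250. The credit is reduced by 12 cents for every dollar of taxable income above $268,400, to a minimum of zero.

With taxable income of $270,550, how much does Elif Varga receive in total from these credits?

$5,894

Small Business Credit: income exceeds $226,300 by $44,250, which is 36 full-or-partial $1,250 increments; reduction = 36 × $125 = $4,500, leaving $3,937.
Heating Assistance Credit: 10% of the $6,350 excess over $264,200 is $635; credit = $1,600 − $635 = $965.
Solar Installation Rebate: 12% of the $2,150 excess over $268,400 is $258; credit = $1,250 − $258 = $992.
Total: $3,937 + $965 + $992 = $5,894.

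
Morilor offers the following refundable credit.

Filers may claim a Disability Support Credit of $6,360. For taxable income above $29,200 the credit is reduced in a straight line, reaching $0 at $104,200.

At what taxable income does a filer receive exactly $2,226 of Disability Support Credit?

$77,950

$2,226 is 2,226/6,360 of the full $6,360, so 4,134/6,360 of the $75,000 range has been used: income = $29,200 + $75,000 × 4,134/6,360 = $77,950.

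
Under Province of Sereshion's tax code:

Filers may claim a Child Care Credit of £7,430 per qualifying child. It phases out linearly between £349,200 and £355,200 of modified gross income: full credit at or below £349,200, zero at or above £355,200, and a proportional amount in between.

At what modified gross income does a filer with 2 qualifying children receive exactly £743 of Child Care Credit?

Full credit = 2 × £7,430 = £14,860.
£743 is 743/14,860 of the full £14,860, so 14,117/14,860 of the £6,000 range has been used: income = £349,200 + £6,000 × 14,117/14,860 = £354,900.

£354,900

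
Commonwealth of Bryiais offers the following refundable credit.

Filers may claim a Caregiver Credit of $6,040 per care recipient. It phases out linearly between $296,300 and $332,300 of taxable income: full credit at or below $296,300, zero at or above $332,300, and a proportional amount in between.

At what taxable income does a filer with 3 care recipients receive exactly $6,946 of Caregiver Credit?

Full credit = 3 × $6,040 = $18,120.
$6,946 is 6,946/18,120 of the full $18,120, so 11,174/18,120 of the $36,000 range has been used: income = $296,300 + $36,000 × 11,174/18,120 = $318,500.

$318,500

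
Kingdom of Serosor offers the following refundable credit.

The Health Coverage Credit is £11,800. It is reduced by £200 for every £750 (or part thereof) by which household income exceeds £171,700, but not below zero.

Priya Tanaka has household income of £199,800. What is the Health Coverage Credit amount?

£4,200

Health Coverage Credit: income exceeds £171,700 by £28,100, which is 38 full-or-partial £750 increments; reduction = 38 × £200 = £7,600, leaving £4,200.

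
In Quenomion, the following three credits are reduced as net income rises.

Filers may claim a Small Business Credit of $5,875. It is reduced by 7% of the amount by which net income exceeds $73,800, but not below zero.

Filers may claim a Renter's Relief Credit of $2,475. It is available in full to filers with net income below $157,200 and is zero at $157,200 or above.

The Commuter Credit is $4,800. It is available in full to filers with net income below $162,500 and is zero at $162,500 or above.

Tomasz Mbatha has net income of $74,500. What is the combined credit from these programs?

$13,101

Small Business Credit: 7% of the $700 excess over $73,800 is $49; credit = $5,875 − $49 = $5,826.
Renter's Relief Credit: $74,500 is below the $157,200 cutoff, so the full $2,475 applies.
Commuter Credit: $74,500 is below the $162,500 cutoff, so the full $4,800 applies.
Total: $5,826 + $2,475 + $4,800 = $13,101.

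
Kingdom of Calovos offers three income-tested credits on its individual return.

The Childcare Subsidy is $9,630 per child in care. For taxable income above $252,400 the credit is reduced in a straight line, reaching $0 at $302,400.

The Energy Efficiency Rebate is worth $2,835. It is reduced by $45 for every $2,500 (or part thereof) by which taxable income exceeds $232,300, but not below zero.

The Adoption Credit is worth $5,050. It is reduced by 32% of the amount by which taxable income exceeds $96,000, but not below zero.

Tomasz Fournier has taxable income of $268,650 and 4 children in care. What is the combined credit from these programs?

$28,161

Childcare Subsidy: base = 4 × $9,630 = $38,520. $268,650 is $16,250 into a $50,000 phase-out range, leaving 33,750/50,000 of the credit: $38,520 × 33,750/50,000 = $26,001.
Energy Efficiency Rebate: income exceeds $232,300 by $36,350, which is 15 full-or-partial $2,500 increments; reduction = 15 × $45 = $675, leaving $2,160.
Adoption Credit: 32% of the $172,650 excess over $96,000 is $55,248 ≥ base, so the credit is $0.
Total: $26,001 + $2,160 + $0 = $28,161.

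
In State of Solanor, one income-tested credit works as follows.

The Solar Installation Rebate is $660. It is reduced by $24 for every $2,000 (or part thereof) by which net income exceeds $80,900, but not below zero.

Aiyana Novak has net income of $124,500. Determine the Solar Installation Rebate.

Solar Installation Rebate: income exceeds $80,900 by $43,600, which is 22 full-or-partial $2,000 increments; reduction = 22 × $24 = $528, leaving $132.

$132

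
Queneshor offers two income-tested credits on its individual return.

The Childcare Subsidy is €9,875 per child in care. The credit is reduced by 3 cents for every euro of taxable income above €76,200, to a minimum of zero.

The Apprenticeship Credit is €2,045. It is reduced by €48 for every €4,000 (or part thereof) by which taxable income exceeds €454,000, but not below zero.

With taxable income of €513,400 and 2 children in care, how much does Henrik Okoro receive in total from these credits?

Childcare Subsidy: base = 2 × €9,875 = €19,750. 3% of the €437,200 excess over €76,200 is €13,116; credit = €19,750 − €13,116 = €6,634.
Apprenticeship Credit: income exceeds €454,000 by €59,400, which is 15 full-or-partial €4,000 increments; reduction = 15 × €48 = €720, leaving €1,325.
Total: €6,634 + €1,325 = €7,959.

€7,959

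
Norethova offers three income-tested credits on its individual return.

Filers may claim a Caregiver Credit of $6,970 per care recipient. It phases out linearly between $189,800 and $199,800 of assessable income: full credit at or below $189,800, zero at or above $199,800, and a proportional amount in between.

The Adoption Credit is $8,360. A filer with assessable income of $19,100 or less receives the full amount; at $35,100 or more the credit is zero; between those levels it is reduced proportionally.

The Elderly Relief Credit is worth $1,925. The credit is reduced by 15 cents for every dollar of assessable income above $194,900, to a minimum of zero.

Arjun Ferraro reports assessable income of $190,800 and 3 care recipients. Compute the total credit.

$20,744

Caregiver Credit: base = 3 × $6,970 = $20,910. $190,800 is $1,000 into a $10,000 phase-out range, leaving 9,000/10,000 of the credit: $20,910 × 9,000/10,000 = $18,819.
Adoption Credit: $190,800 is at or above $35,100, so the credit is $0.
Elderly Relief Credit: $190,800 is at or below the $194,900 threshold, so the full $1,925 applies.
Total: $18,819 + $0 + $1,925 = $20,744.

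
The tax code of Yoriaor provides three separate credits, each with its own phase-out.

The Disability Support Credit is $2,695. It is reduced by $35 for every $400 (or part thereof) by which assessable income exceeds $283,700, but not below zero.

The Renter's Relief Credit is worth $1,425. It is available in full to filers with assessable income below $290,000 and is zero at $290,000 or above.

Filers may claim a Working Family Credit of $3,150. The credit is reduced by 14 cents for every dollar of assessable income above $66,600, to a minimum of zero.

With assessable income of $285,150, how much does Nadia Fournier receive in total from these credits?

Disability Support Credit: income exceeds $283,700 by $1,450, which is 4 full-or-partial $400 increments; reduction = 4 × $35 = $140, leaving $2,555.
Renter's Relief Credit: $285,150 is below the $290,000 cutoff, so the full $1,425 applies.
Working Family Credit: 14% of the $218,550 excess over $66,600 is $30,597 ≥ base, so the credit is $0.
Total: $2,555 + $1,425 + $0 = $3,980.

$3,980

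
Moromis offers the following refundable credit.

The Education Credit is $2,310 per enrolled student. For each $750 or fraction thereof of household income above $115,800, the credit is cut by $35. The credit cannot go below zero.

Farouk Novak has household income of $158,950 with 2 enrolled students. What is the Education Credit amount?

Education Credit: base = 2 × $2,310 = $4,620. income exceeds $115,800 by $43,150, which is 58 full-or-partial $750 increments; reduction = 58 × $35 = $2,030, leaving $2,590.

$2,590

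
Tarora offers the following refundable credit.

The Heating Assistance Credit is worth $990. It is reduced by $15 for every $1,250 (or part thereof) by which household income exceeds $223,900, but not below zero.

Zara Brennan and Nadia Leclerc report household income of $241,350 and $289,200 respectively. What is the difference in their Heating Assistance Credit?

$585

Zara ($241,350): Heating Assistance Credit: income exceeds $223,900 by $17,450, which is 14 full-or-partial $1,250 increments; reduction = 14 × $15 = $210, leaving $780.
Nadia ($289,200): Heating Assistance Credit: income exceeds $223,900 by $65,300, which is 53 full-or-partial $1,250 increments; reduction = 53 × $15 = $795, leaving $195.
Difference: |$780 − $195| = $585.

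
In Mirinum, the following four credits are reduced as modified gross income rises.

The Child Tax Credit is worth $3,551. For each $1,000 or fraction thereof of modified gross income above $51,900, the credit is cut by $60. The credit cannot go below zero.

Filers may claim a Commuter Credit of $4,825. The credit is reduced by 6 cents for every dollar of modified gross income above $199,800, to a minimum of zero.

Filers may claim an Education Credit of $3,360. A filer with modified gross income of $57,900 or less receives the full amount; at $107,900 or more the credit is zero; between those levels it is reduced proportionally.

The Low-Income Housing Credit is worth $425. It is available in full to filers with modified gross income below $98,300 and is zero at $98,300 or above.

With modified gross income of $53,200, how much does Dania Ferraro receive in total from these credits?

Child Tax Credit: income exceeds $51,900 by $1,300, which is 2 full-or-partial $1,000 increments; reduction = 2 × $60 = $120, leaving $3,431.
Commuter Credit: $53,200 is at or below the $199,800 threshold, so the full $4,825 applies.
Education Credit: $53,200 is at or below the $57,900 threshold, so the full $3,360 applies.
Low-Income Housing Credit: $53,200 is below the $98,300 cutoff, so the full $425 applies.
Total: $3,431 + $4,825 + $3,360 + $425 = $12,041.

$12,041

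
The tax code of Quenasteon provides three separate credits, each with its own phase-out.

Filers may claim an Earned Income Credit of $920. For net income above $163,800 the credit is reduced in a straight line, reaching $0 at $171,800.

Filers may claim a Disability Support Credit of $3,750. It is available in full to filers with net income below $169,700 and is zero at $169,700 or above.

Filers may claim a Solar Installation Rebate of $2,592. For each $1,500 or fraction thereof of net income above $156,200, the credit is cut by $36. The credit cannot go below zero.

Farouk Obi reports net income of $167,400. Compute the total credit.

$6,560

Earned Income Credit: $167,400 is $3,600 into a $8,000 phase-out range, leaving 4,400/8,000 of the credit: $920 × 4,400/8,000 = $506.
Disability Support Credit: $167,400 is below the $169,700 cutoff, so the full $3,750 applies.
Solar Installation Rebate: income exceeds $156,200 by $11,200, which is 8 full-or-partial $1,500 increments; reduction = 8 × $36 = $288, leaving $2,304.
Total: $506 + $3,750 + $2,304 = $6,560.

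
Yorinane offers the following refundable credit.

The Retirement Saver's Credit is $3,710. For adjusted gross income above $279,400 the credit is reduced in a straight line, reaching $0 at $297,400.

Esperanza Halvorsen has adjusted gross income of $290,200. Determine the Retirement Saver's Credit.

Retirement Saver's Credit: $290,200 is $10,800 into a $18,000 phase-out range, leaving 7,200/18,000 of the credit: $3,710 × 7,200/18,000 = $1,484.

$1,484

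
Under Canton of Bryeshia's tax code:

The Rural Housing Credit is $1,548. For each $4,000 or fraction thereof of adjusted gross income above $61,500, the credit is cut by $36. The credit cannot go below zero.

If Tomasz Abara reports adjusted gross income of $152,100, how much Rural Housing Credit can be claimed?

$720

Rural Housing Credit: income exceeds $61,500 by $90,600, which is 23 full-or-partial $4,000 increments; reduction = 23 × $36 = $828, leaving $720.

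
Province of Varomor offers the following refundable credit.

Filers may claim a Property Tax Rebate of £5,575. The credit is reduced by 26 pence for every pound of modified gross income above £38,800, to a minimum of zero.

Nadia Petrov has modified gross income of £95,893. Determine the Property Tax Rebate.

Property Tax Rebate: 26% of the £57,093 excess over £38,800 is £14,844.18 ≥ base, so the credit is £0.

£0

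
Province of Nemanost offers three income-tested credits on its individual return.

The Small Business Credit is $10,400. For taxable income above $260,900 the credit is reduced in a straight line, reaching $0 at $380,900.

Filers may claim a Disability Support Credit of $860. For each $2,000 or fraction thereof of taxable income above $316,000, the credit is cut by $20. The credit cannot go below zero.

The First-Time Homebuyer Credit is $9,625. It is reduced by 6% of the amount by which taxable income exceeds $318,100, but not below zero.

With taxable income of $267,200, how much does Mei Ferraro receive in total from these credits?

$20,339

Small Business Credit: $267,200 is $6,300 into a $120,000 phase-out range, leaving 113,700/120,000 of the credit: $10,400 × 113,700/120,000 = $9,854.
Disability Support Credit: $267,200 is at or below the $316,000 threshold, so the full $860 applies.
First-Time Homebuyer Credit: $267,200 is at or below the $318,100 threshold, so the full $9,625 applies.
Total: $9,854 + $860 + $9,625 = $20,339.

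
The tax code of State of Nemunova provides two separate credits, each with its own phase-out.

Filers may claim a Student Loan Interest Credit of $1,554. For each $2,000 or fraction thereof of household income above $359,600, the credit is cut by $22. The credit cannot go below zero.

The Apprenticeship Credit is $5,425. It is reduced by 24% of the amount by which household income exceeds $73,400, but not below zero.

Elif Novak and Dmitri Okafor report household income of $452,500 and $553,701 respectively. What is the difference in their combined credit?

Elif ($452,500): Student Loan Interest Credit: income exceeds $359,600 by $92,900, which is 47 full-or-partial $2,000 increments; reduction = 47 × $22 = $1,034, leaving $520. Apprenticeship Credit: 24% of the $379,100 excess over $73,400 is $90,984 ≥ base, so the credit is $0. total $520 + $0 = $520
Dmitri ($553,701): Student Loan Interest Credit: income exceeds $359,600 by $194,101 → 98 increments × $22 = $2,156 ≥ base, so the credit is $0. Apprenticeship Credit: 24% of the $480,301 excess over $73,400 is $115,272.24 ≥ base, so the credit is $0. total $0 + $0 = $0
Difference: |$520 − $0| = $520.

$520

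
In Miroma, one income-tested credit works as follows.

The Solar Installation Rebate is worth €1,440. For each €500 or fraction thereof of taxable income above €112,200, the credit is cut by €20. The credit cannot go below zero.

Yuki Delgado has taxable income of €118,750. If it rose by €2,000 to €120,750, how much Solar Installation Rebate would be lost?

At €118,750 — income exceeds €112,200 by €6,550, which is 14 full-or-partial €500 increments; reduction = 14 × €20 = €280, leaving €1,160.
At €120,750 — income exceeds €112,200 by €8,550, which is 18 full-or-partial €500 increments; reduction = 18 × €20 = €360, leaving €1,080.
Lost: €1,160 − €1,080 = €80.

€80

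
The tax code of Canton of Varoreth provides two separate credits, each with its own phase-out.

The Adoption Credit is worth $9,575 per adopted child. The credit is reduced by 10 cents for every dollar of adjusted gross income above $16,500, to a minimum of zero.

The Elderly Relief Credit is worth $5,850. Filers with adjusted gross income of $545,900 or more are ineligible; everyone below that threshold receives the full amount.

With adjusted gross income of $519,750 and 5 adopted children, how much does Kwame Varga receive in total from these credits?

$5,850

Adoption Credit: base = 5 × $9,575 = $47,875. 10% of the $503,250 excess over $16,500 is $50,325 ≥ base, so the credit is $0.
Elderly Relief Credit: $519,750 is below the $545,900 cutoff, so the full $5,850 applies.
Total: $0 + $5,850 = $5,850.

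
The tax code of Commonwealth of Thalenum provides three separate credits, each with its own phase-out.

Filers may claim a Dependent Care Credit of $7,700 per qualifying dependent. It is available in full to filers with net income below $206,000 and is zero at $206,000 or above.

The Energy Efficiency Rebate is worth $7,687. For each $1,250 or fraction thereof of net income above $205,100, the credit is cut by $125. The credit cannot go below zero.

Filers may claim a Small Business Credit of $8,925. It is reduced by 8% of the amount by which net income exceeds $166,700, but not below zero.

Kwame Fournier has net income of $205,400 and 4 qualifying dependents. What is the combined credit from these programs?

Dependent Care Credit: base = 4 × $7,700 = $30,800. $205,400 is below the $206,000 cutoff, so the full $30,800 applies.
Energy Efficiency Rebate: income exceeds $205,100 by $300, which is 1 full-or-partial $1,250 increment; reduction = 1 × $125 = $125, leaving $7,562.
Small Business Credit: 8% of the $38,700 excess over $166,700 is $3,096; credit = $8,925 − $3,096 = $5,829.
Total: $30,800 + $7,562 + $5,829 = $44,191.

$44,191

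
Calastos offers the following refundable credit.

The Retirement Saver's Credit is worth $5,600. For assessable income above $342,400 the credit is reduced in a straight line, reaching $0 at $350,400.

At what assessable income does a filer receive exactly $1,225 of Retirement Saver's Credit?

$1,225 is 1,225/5,600 of the full $5,600, so 4,375/5,600 of the $8,000 range has been used: income = $342,400 + $8,000 × 4,375/5,600 = $348,650.

$348,650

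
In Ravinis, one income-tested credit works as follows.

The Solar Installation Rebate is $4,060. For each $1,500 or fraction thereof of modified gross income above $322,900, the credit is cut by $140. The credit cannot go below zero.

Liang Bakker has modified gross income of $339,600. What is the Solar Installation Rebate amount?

Solar Installation Rebate: income exceeds $322,900 by $16,700, which is 12 full-or-partial $1,500 increments; reduction = 12 × $140 = $1,680, leaving $2,380.

$2,380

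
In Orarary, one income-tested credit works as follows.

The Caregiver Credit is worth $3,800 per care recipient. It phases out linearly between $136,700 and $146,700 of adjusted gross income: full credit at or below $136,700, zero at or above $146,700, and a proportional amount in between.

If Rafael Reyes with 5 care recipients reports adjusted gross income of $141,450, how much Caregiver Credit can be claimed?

Caregiver Credit: base = 5 × $3,800 = $19,000. $141,450 is $4,750 into a $10,000 phase-out range, leaving 5,250/10,000 of the credit: $19,000 × 5,250/10,000 = $9,975.

$9,975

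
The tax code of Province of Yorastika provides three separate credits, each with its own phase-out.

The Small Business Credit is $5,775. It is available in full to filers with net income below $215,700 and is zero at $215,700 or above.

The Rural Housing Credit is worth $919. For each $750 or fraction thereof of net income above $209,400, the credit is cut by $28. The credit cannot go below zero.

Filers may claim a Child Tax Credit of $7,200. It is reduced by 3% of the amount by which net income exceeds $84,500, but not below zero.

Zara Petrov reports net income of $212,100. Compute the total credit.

Small Business Credit: $212,100 is below the $215,700 cutoff, so the full $5,775 applies.
Rural Housing Credit: income exceeds $209,400 by $2,700, which is 4 full-or-partial $750 increments; reduction = 4 × $28 = $112, leaving $807.
Child Tax Credit: 3% of the $127,600 excess over $84,500 is $3,828; credit = $7,200 − $3,828 = $3,372.
Total: $5,775 + $807 + $3,372 = $9,954.

$9,954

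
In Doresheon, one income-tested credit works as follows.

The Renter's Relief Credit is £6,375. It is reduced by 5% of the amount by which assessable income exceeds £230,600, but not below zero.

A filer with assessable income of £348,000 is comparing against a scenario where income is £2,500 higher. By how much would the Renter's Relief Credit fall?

£125

At £348,000 — 5% of the £117,400 excess over £230,600 is £5,870; credit = £6,375 − £5,870 = £505.
At £350,500 — 5% of the £119,900 excess over £230,600 is £5,995; credit = £6,375 − £5,995 = £380.
Lost: £505 − £380 = £125.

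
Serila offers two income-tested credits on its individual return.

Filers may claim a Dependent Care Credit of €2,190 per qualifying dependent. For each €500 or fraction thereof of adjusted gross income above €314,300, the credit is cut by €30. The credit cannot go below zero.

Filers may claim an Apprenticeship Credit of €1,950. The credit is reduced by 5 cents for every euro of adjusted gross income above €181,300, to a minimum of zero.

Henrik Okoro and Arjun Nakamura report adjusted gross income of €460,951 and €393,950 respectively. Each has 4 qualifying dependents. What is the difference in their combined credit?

Henrik (€460,951): Dependent Care Credit: base = 4 × €2,190 = €8,760. income exceeds €314,300 by €146,651 → 294 increments × €30 = €8,820 ≥ base, so the credit is €0. Apprenticeship Credit: 5% of the €279,651 excess over €181,300 is €13,982.55 ≥ base, so the credit is €0. total €0 + €0 = €0
Arjun (€393,950): Dependent Care Credit: base = 4 × €2,190 = €8,760. income exceeds €314,300 by €79,650, which is 160 full-or-partial €500 increments; reduction = 160 × €30 = €4,800, leaving €3,960. Apprenticeship Credit: 5% of the €212,650 excess over €181,300 is €10,632.50 ≥ base, so the credit is €0. total €3,960 + €0 = €3,960
Difference: |€0 − €3,960| = €3,960.

€3,960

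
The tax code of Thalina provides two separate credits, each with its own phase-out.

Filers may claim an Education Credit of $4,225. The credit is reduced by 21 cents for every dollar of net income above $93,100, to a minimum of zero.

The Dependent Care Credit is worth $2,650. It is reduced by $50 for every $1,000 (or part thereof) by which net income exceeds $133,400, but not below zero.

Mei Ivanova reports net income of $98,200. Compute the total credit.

$5,804

Education Credit: 21% of the $5,100 excess over $93,100 is $1,071; credit = $4,225 − $1,071 = $3,154.
Dependent Care Credit: $98,200 is at or below the $133,400 threshold, so the full $2,650 applies.
Total: $3,154 + $2,650 = $5,804.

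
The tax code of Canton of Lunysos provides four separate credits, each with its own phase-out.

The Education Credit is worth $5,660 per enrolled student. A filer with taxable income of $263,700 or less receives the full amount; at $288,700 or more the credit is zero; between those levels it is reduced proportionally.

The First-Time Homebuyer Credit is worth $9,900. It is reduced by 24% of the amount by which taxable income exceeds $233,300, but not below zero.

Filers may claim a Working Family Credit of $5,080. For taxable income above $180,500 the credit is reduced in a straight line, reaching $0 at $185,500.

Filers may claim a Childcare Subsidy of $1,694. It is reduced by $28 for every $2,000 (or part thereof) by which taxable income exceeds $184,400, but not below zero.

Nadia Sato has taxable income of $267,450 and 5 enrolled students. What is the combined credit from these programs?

Education Credit: base = 5 × $5,660 = $28,300. $267,450 is $3,750 into a $25,000 phase-out range, leaving 21,250/25,000 of the credit: $28,300 × 21,250/25,000 = $24,055.
First-Time Homebuyer Credit: 24% of the $34,150 excess over $233,300 is $8,196; credit = $9,900 − $8,196 = $1,704.
Working Family Credit: $267,450 is at or above $185,500, so the credit is $0.
Childcare Subsidy: income exceeds $184,400 by $83,050, which is 42 full-or-partial $2,000 increments; reduction = 42 × $28 = $1,176, leaving $518.
Total: $24,055 + $1,704 + $0 + $518 = $26,277.

$26,277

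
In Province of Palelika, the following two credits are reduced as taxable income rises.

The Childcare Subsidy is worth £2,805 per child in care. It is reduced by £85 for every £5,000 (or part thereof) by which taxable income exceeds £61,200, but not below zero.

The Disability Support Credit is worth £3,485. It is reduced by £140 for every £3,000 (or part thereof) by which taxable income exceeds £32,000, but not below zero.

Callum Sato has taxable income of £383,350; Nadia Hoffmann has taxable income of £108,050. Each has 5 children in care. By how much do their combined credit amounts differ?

£4,675

Callum (£383,350): Childcare Subsidy: base = 5 × £2,805 = £14,025. income exceeds £61,200 by £322,150, which is 65 full-or-partial £5,000 increments; reduction = 65 × £85 = £5,525, leaving £8,500. Disability Support Credit: income exceeds £32,000 by £351,350 → 118 increments × £140 = £16,520 ≥ base, so the credit is £0. total £8,500 + £0 = £8,500
Nadia (£108,050): Childcare Subsidy: base = 5 × £2,805 = £14,025. income exceeds £61,200 by £46,850, which is 10 full-or-partial £5,000 increments; reduction = 10 × £85 = £850, leaving £13,175. Disability Support Credit: income exceeds £32,000 by £76,050 → 26 increments × £140 = £3,640 ≥ base, so the credit is £0. total £13,175 + £0 = £13,175
Difference: |£8,500 − £13,175| = £4,675.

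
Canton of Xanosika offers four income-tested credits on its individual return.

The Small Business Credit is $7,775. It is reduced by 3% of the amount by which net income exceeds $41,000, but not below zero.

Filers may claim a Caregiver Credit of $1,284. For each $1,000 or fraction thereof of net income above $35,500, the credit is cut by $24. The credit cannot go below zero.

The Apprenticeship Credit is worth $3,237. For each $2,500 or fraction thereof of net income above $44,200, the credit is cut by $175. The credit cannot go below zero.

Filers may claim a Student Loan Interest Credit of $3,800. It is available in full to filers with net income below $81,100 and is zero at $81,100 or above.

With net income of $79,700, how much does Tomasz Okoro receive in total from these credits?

Small Business Credit: 3% of the $38,700 excess over $41,000 is $1,161; credit = $7,775 − $1,161 = $6,614.
Caregiver Credit: income exceeds $35,500 by $44,200, which is 45 full-or-partial $1,000 increments; reduction = 45 × $24 = $1,080, leaving $204.
Apprenticeship Credit: income exceeds $44,200 by $35,500, which is 15 full-or-partial $2,500 increments; reduction = 15 × $175 = $2,625, leaving $612.
Student Loan Interest Credit: $79,700 is below the $81,100 cutoff, so the full $3,800 applies.
Total: $6,614 + $204 + $612 + $3,800 = $11,230.

$11,230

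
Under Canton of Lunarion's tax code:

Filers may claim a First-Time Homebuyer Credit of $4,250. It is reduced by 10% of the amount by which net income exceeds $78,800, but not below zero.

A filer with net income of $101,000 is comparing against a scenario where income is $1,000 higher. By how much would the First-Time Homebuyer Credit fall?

At $101,000 — 10% of the $22,200 excess over $78,800 is $2,220; credit = $4,250 − $2,220 = $2,030.
At $102,000 — 10% of the $23,200 excess over $78,800 is $2,320; credit = $4,250 − $2,320 = $1,930.
Lost: $2,030 − $1,930 = $100.

$100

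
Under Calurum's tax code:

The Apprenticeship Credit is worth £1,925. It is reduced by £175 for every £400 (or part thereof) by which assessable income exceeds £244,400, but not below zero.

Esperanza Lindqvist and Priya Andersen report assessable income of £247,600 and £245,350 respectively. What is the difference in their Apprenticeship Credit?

£875

Esperanza (£247,600): Apprenticeship Credit: income exceeds £244,400 by £3,200, which is 8 full-or-partial £400 increments; reduction = 8 × £175 = £1,400, leaving £525.
Priya (£245,350): Apprenticeship Credit: income exceeds £244,400 by £950, which is 3 full-or-partial £400 increments; reduction = 3 × £175 = £525, leaving £1,400.
Difference: |£525 − £1,400| = £875.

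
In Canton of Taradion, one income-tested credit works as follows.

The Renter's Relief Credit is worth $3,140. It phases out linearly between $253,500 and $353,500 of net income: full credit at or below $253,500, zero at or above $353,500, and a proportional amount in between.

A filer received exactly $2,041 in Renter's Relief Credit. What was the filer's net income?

$2,041 is 2,041/3,140 of the full $3,140, so 1,099/3,140 of the $100,000 range has been used: income = $253,500 + $100,000 × 1,099/3,140 = $288,500.

$288,500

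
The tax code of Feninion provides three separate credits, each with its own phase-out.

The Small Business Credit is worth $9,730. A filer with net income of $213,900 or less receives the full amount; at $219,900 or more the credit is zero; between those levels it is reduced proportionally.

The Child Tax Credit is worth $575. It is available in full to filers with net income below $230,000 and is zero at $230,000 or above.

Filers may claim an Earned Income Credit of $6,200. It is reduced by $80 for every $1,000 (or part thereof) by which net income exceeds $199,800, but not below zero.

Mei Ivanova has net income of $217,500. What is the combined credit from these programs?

$9,227

Small Business Credit: $217,500 is $3,600 into a $6,000 phase-out range, leaving 2,400/6,000 of the credit: $9,730 × 2,400/6,000 = $3,892.
Child Tax Credit: $217,500 is below the $230,000 cutoff, so the full $575 applies.
Earned Income Credit: income exceeds $199,800 by $17,700, which is 18 full-or-partial $1,000 increments; reduction = 18 × $80 = $1,440, leaving $4,760.
Total: $3,892 + $575 + $4,760 = $9,227.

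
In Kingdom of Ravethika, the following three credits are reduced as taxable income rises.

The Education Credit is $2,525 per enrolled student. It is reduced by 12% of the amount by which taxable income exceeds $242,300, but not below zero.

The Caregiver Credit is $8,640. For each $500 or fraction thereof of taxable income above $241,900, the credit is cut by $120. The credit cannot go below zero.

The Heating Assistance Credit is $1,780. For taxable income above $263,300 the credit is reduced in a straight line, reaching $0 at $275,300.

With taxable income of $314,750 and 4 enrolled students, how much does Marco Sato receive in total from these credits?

$1,406

Education Credit: base = 4 × $2,525 = $10,100. 12% of the $72,450 excess over $242,300 is $8,694; credit = $10,100 − $8,694 = $1,406.
Caregiver Credit: income exceeds $241,900 by $72,850 → 146 increments × $120 = $17,520 ≥ base, so the credit is $0.
Heating Assistance Credit: $314,750 is at or above $275,300, so the credit is $0.
Total: $1,406 + $0 + $0 = $1,406.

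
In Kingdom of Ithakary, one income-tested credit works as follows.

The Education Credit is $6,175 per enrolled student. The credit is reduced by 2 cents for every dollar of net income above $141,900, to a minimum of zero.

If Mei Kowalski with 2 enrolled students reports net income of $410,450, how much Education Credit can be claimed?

$6,979

Education Credit: base = 2 × $6,175 = $12,350. 2% of the $268,550 excess over $141,900 is $5,371; credit = $12,350 − $5,371 = $6,979.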